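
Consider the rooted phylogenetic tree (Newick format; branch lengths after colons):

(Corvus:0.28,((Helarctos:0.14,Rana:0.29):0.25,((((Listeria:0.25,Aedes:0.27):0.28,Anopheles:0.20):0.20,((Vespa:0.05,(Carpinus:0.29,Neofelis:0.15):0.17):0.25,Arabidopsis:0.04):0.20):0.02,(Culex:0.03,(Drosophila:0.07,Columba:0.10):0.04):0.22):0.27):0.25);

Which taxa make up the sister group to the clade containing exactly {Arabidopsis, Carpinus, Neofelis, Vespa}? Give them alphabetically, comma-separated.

The clade containing exactly {Arabidopsis, Carpinus, Neofelis, Vespa} attaches to the tree at the node subtending (((Listeria,Aedes),Anopheles),((Vespa,(Carpinus,Neofelis)),Arabidopsis)).
The other lineage descending from that same node — the sister group — is ((Listeria,Aedes),Anopheles); its 3 tips in alphabetical order are the answer.

Aedes, Anopheles, Listeria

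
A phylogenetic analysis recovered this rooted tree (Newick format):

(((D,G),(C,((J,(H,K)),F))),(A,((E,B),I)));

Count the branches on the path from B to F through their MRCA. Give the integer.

The MRCA of B and F is the root of the tree.
From B up to that node: 4 branches. From F up to the same node: 4 branches. Total: 4 + 4 = 8.

8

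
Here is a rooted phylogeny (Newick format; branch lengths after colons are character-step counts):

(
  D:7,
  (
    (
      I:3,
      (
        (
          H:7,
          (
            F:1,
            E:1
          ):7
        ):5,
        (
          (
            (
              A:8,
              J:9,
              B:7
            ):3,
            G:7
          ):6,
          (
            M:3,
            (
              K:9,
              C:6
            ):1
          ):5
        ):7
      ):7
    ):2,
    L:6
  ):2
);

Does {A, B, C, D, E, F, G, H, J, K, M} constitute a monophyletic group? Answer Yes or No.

No

The MRCA of the listed taxa is the root, so the smallest clade containing them is the whole tree.
That clade also contains I, L, which are not in the proposed group, so the group is not monophyletic.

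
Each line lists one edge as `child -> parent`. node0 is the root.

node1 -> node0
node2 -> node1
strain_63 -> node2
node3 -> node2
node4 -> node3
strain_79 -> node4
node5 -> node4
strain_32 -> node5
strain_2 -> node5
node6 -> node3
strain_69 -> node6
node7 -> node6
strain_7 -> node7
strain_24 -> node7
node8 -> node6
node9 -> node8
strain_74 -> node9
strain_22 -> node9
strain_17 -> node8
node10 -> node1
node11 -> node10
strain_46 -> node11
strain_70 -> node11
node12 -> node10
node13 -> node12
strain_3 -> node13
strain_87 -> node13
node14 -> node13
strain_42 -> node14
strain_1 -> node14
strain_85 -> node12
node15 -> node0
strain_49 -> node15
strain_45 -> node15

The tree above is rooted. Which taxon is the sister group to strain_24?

strain_24 attaches to the tree at the node subtending (strain_7,strain_24).
The other lineage descending from that same node — the sister group — is the single tip strain_7.

strain_7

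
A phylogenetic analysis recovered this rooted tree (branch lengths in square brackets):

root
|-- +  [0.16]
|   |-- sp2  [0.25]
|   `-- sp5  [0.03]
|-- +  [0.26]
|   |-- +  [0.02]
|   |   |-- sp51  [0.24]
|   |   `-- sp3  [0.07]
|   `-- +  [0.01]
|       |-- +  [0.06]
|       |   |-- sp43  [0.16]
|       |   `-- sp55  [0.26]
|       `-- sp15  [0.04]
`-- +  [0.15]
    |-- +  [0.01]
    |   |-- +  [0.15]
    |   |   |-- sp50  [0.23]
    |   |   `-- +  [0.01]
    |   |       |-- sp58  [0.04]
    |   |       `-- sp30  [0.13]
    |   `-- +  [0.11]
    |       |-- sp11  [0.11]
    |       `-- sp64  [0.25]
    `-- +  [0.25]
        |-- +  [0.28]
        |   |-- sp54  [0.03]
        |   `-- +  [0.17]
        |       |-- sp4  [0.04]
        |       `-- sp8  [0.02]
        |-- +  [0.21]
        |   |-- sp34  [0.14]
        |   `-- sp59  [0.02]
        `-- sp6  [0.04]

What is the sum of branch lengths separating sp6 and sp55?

1.03

The path runs sp6 → … → MRCA → … → sp55; the MRCA is the root of the tree.
Branch lengths along that path: 0.04 + 0.25 + 0.15 + 0.26 + 0.01 + 0.06 + 0.26 = 1.03.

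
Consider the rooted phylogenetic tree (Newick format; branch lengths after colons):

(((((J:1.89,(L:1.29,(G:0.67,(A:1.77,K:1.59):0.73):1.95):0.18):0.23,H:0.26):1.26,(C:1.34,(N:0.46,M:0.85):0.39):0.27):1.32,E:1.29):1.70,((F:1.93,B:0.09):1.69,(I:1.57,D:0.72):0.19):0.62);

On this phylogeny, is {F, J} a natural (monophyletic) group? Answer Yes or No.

The MRCA of the listed taxa is the root, so the smallest clade containing them is the whole tree.
That clade also contains A, B, C, D, E, G, H, I, K, L, M, N, which are not in the proposed group, so the group is not monophyletic.

No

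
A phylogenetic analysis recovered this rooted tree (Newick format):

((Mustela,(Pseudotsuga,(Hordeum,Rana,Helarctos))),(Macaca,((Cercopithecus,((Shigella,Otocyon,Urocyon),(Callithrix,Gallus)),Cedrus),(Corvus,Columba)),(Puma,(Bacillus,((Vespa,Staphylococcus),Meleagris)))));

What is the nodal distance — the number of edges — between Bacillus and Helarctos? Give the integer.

8

The MRCA of Bacillus and Helarctos is the root of the tree.
From Bacillus up to that node: 4 branches. From Helarctos up to the same node: 4 branches. Total: 4 + 4 = 8.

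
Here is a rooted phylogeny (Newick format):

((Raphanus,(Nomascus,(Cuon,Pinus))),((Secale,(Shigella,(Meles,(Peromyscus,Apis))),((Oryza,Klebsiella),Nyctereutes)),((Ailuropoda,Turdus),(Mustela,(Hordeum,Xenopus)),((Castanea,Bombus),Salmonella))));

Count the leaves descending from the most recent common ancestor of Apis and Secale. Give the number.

The MRCA of Apis and Secale is the node subtending (Secale,(Shigella,(Meles,(Peromyscus,Apis))),((Oryza,Klebsiella),Nyctereutes)).
That clade contains 8 terminal taxa: Apis, Klebsiella, Meles, Nyctereutes, Oryza, Peromyscus, Secale, Shigella.

8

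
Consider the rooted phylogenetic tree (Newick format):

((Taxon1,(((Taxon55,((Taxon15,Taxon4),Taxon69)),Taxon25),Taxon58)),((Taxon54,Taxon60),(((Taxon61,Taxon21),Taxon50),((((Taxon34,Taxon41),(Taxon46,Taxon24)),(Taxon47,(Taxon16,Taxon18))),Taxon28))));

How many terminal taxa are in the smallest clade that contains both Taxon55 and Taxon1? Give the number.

7

The MRCA of Taxon55 and Taxon1 is the node subtending (Taxon1,(((Taxon55,((Taxon15,Taxon4),Taxon69)),Taxon25),Taxon58)).
That clade contains 7 terminal taxa: Taxon1, Taxon15, Taxon25, Taxon4, Taxon55, Taxon58, Taxon69.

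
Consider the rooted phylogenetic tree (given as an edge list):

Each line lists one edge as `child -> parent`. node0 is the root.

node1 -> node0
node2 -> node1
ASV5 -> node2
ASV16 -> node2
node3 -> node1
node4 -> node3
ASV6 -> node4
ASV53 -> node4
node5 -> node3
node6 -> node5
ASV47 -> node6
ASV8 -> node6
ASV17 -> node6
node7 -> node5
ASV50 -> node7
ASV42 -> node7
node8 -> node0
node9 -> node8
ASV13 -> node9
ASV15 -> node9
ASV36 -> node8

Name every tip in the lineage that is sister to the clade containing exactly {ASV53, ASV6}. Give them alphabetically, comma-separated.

The clade containing exactly {ASV53, ASV6} attaches to the tree at the node subtending ((ASV6,ASV53),((ASV47,ASV8,ASV17),(ASV50,ASV42))).
The other lineage descending from that same node — the sister group — is ((ASV47,ASV8,ASV17),(ASV50,ASV42)); its 5 tips in alphabetical order are the answer.

ASV17, ASV42, ASV47, ASV50, ASV8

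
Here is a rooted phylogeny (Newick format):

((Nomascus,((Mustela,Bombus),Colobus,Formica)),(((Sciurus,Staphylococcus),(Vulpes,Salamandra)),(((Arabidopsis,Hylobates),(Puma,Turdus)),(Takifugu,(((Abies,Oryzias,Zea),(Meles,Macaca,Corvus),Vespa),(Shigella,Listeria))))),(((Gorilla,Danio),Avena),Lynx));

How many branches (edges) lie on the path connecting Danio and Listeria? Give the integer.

The MRCA of Danio and Listeria is the root of the tree.
From Danio up to that node: 4 branches. From Listeria up to the same node: 6 branches. Total: 4 + 6 = 10.

10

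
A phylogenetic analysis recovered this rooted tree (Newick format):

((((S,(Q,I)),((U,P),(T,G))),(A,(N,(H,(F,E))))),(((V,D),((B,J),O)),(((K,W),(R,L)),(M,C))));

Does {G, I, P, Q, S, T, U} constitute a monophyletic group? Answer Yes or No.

Yes

The most recent common ancestor of these taxa subtends ((S,(Q,I)),((U,P),(T,G))).
That clade has exactly 7 tips — every listed taxon and nothing else — so the group is monophyletic.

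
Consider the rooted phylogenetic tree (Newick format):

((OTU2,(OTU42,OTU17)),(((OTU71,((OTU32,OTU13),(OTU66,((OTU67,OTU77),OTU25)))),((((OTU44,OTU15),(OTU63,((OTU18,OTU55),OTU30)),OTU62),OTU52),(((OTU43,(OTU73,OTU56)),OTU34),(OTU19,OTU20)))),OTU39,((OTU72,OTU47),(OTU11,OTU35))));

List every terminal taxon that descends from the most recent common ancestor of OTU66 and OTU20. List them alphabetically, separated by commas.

Tracing OTU66: it sits inside (OTU66,((OTU67,OTU77),OTU25)).
Tracing OTU20: it sits inside (OTU19,OTU20).
The smallest clade enclosing both is ((OTU71,((OTU32,OTU13),(OTU66,((OTU67,OTU77),OTU25)))),((((OTU44,OTU15),(OTU63,((OTU18,OTU55),OTU30)),OTU62),OTU52),(((OTU43,(OTU73,OTU56)),OTU34),(OTU19,OTU20)))); the answer is its 21 terminal taxa in alphabetical order.

OTU13, OTU15, OTU18, OTU19, OTU20, OTU25, OTU30, OTU32, OTU34, OTU43, OTU44, OTU52, OTU55, OTU56, OTU62, OTU63, OTU66, OTU67, OTU71, OTU73, OTU77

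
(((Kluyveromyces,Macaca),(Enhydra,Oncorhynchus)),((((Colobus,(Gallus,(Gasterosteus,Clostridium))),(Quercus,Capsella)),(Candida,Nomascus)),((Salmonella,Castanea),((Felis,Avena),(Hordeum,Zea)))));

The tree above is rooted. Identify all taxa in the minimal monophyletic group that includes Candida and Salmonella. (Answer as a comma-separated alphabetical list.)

Avena, Candida, Capsella, Castanea, Clostridium, Colobus, Felis, Gallus, Gasterosteus, Hordeum, Nomascus, Quercus, Salmonella, Zea

Tracing Candida: it sits inside (Candida,Nomascus).
Tracing Salmonella: it sits inside (Salmonella,Castanea).
The smallest clade enclosing both is ((((Colobus,(Gallus,(Gasterosteus,Clostridium))),(Quercus,Capsella)),(Candida,Nomascus)),((Salmonella,Castanea),((Felis,Avena),(Hordeum,Zea)))); the answer is its 14 terminal taxa in alphabetical order.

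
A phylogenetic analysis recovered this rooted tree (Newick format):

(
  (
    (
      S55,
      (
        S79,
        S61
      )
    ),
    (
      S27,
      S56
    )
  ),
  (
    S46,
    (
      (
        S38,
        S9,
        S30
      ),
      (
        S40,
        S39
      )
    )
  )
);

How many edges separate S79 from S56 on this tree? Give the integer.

The MRCA of S79 and S56 is the node subtending ((S55,(S79,S61)),(S27,S56)).
From S79 up to that node: 3 branches. From S56 up to the same node: 2 branches. Total: 3 + 2 = 5.

5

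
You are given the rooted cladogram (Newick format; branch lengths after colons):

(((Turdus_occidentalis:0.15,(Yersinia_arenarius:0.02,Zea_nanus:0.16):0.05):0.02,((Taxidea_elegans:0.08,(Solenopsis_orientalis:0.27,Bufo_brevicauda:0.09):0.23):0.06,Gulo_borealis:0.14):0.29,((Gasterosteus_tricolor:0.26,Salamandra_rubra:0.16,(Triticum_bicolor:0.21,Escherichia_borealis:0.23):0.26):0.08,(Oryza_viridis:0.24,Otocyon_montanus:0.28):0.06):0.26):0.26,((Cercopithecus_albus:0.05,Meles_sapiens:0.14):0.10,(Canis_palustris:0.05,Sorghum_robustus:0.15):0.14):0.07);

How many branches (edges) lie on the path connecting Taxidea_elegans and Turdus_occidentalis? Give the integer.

The MRCA of Taxidea_elegans and Turdus_occidentalis is the node subtending ((Turdus_occidentalis,(Yersinia_arenarius,Zea_nanus)),((Taxidea_elegans,(Solenopsis_orientalis,Bufo_brevicauda)),Gulo_borealis),((Gasterosteus_tricolor,Salamandra_rubra,(Triticum_bicolor,Escherichia_borealis)),(Oryza_viridis,Otocyon_montanus))).
From Taxidea_elegans up to that node: 3 branches. From Turdus_occidentalis up to the same node: 2 branches. Total: 3 + 2 = 5.

5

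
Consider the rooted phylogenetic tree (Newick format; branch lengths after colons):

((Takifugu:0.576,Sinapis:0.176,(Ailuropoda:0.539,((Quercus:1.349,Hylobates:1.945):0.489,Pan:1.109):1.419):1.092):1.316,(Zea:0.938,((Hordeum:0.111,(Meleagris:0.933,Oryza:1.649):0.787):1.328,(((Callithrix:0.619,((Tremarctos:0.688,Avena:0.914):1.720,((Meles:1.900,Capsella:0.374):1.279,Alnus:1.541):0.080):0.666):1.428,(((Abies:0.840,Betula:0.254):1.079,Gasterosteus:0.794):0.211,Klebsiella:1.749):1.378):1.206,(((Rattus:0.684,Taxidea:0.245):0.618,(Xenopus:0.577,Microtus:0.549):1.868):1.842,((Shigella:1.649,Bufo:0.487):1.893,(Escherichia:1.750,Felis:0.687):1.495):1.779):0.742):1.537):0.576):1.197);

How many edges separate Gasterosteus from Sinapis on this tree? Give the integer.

9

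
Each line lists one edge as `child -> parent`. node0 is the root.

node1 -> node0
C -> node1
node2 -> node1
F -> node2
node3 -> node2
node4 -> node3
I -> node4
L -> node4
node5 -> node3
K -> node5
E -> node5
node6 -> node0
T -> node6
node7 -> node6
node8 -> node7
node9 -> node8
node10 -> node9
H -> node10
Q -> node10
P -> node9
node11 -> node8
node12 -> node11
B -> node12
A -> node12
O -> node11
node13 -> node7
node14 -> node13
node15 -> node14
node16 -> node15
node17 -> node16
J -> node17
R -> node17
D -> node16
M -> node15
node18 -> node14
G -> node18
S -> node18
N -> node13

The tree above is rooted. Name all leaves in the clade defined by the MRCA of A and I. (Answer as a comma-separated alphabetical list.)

Tracing A: it sits inside (B,A).
Tracing I: it sits inside (I,L).
The smallest clade enclosing both is the whole tree (their MRCA is the root), so the answer is all 20 tips in alphabetical order.

A, B, C, D, E, F, G, H, I, J, K, L, M, N, O, P, Q, R, S, T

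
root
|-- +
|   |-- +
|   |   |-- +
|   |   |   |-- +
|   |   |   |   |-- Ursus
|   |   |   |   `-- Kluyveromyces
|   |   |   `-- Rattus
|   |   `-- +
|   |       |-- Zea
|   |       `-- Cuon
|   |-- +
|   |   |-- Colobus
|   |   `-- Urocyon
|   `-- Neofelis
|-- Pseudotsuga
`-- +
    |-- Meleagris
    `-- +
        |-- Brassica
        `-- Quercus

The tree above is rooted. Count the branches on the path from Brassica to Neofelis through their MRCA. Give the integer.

The MRCA of Brassica and Neofelis is the root of the tree.
From Brassica up to that node: 3 branches. From Neofelis up to the same node: 2 branches. Total: 3 + 2 = 5.

5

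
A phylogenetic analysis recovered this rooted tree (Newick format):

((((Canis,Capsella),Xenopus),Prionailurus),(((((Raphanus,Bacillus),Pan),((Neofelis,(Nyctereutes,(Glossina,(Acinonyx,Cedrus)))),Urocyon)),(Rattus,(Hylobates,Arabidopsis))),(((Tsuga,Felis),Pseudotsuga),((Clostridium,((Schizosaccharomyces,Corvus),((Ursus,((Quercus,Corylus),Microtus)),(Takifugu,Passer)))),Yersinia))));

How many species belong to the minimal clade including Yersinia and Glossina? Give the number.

The MRCA of Yersinia and Glossina is the node subtending (((((Raphanus,Bacillus),Pan),((Neofelis,(Nyctereutes,(Glossina,(Acinonyx,Cedrus)))),Urocyon)),(Rattus,(Hylobates,Arabidopsis))),(((Tsuga,Felis),Pseudotsuga),((Clostridium,((Schizosaccharomyces,Corvus),((Ursus,((Quercus,Corylus),Microtus)),(Takifugu,Passer)))),Yersinia))).
That clade contains 25 terminal taxa: Acinonyx, Arabidopsis, Bacillus, Cedrus, Clostridium, Corvus, Corylus, Felis, Glossina, Hylobates, Microtus, Neofelis, Nyctereutes, Pan, Passer, Pseudotsuga, Quercus, Raphanus, Rattus, Schizosaccharomyces, Takifugu, Tsuga, Urocyon, Ursus, Yersinia.

25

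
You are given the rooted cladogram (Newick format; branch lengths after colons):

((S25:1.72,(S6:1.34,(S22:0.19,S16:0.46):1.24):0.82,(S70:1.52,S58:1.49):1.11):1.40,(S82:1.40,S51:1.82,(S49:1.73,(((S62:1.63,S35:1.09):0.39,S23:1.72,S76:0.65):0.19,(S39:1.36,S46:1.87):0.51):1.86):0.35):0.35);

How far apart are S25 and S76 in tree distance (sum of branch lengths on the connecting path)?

The path runs S25 → … → MRCA → … → S76; the MRCA is the root of the tree.
Branch lengths along that path: 1.72 + 1.40 + 0.35 + 0.35 + 1.86 + 0.19 + 0.65 = 6.52.

6.52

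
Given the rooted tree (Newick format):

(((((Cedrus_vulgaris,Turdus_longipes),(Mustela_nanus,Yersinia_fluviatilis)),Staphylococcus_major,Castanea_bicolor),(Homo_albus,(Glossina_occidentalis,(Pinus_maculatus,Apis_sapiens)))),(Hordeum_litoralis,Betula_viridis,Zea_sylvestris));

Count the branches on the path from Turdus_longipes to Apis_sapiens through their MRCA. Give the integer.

8

The MRCA of Turdus_longipes and Apis_sapiens is the node subtending ((((Cedrus_vulgaris,Turdus_longipes),(Mustela_nanus,Yersinia_fluviatilis)),Staphylococcus_major,Castanea_bicolor),(Homo_albus,(Glossina_occidentalis,(Pinus_maculatus,Apis_sapiens)))).
From Turdus_longipes up to that node: 4 branches. From Apis_sapiens up to the same node: 4 branches. Total: 4 + 4 = 8.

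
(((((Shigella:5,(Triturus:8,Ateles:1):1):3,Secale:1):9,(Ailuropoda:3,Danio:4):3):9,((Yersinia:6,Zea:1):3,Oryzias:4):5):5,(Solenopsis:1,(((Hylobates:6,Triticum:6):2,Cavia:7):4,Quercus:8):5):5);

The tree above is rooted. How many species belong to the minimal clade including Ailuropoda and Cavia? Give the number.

14

The MRCA of Ailuropoda and Cavia is the root, so the clade is the entire tree.
That clade contains 14 terminal taxa: Ailuropoda, Ateles, Cavia, Danio, Hylobates, Oryzias, Quercus, Secale, Shigella, Solenopsis, Triticum, Triturus, Yersinia, Zea.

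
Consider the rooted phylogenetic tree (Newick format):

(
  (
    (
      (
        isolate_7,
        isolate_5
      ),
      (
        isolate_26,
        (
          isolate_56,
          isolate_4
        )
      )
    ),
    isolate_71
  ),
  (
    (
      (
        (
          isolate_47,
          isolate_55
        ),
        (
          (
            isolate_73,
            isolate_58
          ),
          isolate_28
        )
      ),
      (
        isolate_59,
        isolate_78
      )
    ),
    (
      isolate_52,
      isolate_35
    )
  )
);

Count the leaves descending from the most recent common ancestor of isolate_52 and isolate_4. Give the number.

15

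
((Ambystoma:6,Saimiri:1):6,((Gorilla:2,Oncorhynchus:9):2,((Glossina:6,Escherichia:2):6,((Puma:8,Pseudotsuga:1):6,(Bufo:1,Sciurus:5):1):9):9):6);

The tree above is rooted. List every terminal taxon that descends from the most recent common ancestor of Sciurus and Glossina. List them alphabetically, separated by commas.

Bufo, Escherichia, Glossina, Pseudotsuga, Puma, Sciurus

Tracing Sciurus: it sits inside (Bufo,Sciurus).
Tracing Glossina: it sits inside (Glossina,Escherichia).
The smallest clade enclosing both is ((Glossina,Escherichia),((Puma,Pseudotsuga),(Bufo,Sciurus))); the answer is its 6 terminal taxa in alphabetical order.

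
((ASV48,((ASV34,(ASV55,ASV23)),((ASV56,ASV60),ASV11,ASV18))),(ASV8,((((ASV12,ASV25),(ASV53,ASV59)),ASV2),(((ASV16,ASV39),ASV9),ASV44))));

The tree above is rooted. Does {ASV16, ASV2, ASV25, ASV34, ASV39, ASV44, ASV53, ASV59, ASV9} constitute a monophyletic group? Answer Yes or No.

No

The MRCA of the listed taxa is the root, so the smallest clade containing them is the whole tree.
That clade also contains ASV11, ASV12, ASV18, ASV23, ASV48, ASV55, ASV56, ASV60, ASV8, which are not in the proposed group, so the group is not monophyletic.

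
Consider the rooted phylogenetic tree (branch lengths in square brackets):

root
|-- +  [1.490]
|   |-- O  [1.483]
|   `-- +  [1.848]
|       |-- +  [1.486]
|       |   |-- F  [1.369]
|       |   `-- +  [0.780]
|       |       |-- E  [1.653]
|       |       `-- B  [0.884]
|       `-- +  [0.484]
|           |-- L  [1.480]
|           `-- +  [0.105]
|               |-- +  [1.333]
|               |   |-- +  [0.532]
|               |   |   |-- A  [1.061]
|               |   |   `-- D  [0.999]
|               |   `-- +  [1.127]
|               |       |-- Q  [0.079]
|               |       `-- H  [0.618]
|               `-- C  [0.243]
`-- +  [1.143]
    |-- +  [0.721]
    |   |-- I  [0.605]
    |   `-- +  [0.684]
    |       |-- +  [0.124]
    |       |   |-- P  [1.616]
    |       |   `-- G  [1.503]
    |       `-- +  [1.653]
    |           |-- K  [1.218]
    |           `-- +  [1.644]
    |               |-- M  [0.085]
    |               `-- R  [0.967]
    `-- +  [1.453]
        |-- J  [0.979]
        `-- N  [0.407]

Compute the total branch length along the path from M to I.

4.671

The path runs M → … → MRCA → … → I; the MRCA is the node subtending (I,((P,G),(K,(M,R)))).
Branch lengths along that path: 0.085 + 1.644 + 1.653 + 0.684 + 0.605 = 4.671.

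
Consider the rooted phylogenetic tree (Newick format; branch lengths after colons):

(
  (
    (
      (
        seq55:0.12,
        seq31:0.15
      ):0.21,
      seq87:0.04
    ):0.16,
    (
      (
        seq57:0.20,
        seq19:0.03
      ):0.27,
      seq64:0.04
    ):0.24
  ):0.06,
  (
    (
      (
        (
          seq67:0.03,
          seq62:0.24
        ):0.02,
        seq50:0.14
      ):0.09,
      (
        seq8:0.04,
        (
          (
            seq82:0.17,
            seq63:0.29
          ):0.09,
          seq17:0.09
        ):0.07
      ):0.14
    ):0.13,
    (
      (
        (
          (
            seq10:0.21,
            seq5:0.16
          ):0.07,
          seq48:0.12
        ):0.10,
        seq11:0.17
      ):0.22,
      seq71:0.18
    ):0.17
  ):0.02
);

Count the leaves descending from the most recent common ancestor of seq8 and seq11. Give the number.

12

The MRCA of seq8 and seq11 is the node subtending ((((seq67,seq62),seq50),(seq8,((seq82,seq63),seq17))),((((seq10,seq5),seq48),seq11),seq71)).
That clade contains 12 terminal taxa: seq10, seq11, seq17, seq48, seq5, seq50, seq62, seq63, seq67, seq71, seq8, seq82.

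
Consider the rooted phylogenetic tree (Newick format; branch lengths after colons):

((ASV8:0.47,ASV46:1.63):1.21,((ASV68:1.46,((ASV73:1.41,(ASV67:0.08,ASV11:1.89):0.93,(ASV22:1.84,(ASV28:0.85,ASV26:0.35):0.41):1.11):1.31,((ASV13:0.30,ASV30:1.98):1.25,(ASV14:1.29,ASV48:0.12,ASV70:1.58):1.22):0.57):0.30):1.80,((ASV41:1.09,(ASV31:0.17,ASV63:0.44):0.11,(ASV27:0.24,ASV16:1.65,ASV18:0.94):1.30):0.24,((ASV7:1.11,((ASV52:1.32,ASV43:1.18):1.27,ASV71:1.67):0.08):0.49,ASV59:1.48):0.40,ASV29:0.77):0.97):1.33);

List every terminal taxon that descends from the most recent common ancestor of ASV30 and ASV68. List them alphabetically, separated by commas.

ASV11, ASV13, ASV14, ASV22, ASV26, ASV28, ASV30, ASV48, ASV67, ASV68, ASV70, ASV73

Tracing ASV30: it sits inside (ASV13,ASV30).
Tracing ASV68: it sits inside (ASV68,((ASV73,(ASV67,ASV11),(ASV22,(ASV28,ASV26))),((ASV13,ASV30),(ASV14,ASV48,ASV70)))).
The smallest clade enclosing both is (ASV68,((ASV73,(ASV67,ASV11),(ASV22,(ASV28,ASV26))),((ASV13,ASV30),(ASV14,ASV48,ASV70)))); the answer is its 12 terminal taxa in alphabetical order.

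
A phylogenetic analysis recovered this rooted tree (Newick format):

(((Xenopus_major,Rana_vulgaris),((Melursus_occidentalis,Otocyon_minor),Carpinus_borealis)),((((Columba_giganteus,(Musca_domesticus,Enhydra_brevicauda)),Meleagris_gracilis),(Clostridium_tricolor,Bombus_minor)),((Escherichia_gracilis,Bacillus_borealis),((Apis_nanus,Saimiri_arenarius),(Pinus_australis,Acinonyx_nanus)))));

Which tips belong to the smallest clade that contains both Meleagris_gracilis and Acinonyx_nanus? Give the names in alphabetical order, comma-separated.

Tracing Meleagris_gracilis: it sits inside ((Columba_giganteus,(Musca_domesticus,Enhydra_brevicauda)),Meleagris_gracilis).
Tracing Acinonyx_nanus: it sits inside (Pinus_australis,Acinonyx_nanus).
The smallest clade enclosing both is ((((Columba_giganteus,(Musca_domesticus,Enhydra_brevicauda)),Meleagris_gracilis),(Clostridium_tricolor,Bombus_minor)),((Escherichia_gracilis,Bacillus_borealis),((Apis_nanus,Saimiri_arenarius),(Pinus_australis,Acinonyx_nanus)))); the answer is its 12 terminal taxa in alphabetical order.

Acinonyx_nanus, Apis_nanus, Bacillus_borealis, Bombus_minor, Clostridium_tricolor, Columba_giganteus, Enhydra_brevicauda, Escherichia_gracilis, Meleagris_gracilis, Musca_domesticus, Pinus_australis, Saimiri_arenarius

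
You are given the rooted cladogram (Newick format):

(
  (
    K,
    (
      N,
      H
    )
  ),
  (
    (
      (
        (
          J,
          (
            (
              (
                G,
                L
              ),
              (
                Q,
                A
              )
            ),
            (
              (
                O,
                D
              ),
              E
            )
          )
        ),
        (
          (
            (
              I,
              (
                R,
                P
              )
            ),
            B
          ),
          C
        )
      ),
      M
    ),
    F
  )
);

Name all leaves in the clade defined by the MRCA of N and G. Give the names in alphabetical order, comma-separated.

A, B, C, D, E, F, G, H, I, J, K, L, M, N, O, P, Q, R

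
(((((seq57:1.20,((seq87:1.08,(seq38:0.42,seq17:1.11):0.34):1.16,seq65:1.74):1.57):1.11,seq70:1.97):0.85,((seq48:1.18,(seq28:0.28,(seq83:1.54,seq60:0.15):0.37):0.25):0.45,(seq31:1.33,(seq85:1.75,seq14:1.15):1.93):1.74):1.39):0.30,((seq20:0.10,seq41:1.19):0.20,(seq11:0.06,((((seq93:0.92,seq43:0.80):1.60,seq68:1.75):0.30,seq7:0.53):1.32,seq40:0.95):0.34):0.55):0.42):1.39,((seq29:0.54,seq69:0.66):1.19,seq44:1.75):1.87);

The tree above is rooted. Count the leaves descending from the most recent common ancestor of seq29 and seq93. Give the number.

24

The MRCA of seq29 and seq93 is the root, so the clade is the entire tree.
That clade contains 24 terminal taxa: seq11, seq14, seq17, seq20, seq28, seq29, seq31, seq38, seq40, seq41, seq43, seq44, seq48, seq57, seq60, seq65, seq68, seq69, seq7, seq70, seq83, seq85, seq87, seq93.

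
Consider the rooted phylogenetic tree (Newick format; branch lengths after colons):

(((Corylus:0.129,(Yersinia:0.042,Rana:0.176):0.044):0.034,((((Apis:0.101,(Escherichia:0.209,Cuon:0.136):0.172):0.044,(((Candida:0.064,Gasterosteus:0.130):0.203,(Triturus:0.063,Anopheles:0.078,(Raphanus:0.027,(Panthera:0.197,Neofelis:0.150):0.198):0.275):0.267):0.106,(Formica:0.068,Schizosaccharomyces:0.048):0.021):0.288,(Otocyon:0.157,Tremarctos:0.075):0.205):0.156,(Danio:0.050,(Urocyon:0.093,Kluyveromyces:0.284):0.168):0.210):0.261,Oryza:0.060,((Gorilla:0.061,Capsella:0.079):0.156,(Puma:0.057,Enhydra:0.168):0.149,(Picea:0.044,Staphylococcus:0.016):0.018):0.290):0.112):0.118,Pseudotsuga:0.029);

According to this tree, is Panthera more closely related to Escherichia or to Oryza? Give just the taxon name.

The MRCA of Panthera and Escherichia subtends ((Apis,(Escherichia,Cuon)),(((Candida,Gasterosteus),(Triturus,Anopheles,(Raphanus,(Panthera,Neofelis)))),(Formica,Schizosaccharomyces)),(Otocyon,Tremarctos)) (14 taxa).
The MRCA of Panthera and Oryza subtends ((((Apis,(Escherichia,Cuon)),(((Candida,Gasterosteus),(Triturus,Anopheles,(Raphanus,(Panthera,Neofelis)))),(Formica,Schizosaccharomyces)),(Otocyon,Tremarctos)),(Danio,(Urocyon,Kluyveromyces))),Oryza,((Gorilla,Capsella),(Puma,Enhydra),(Picea,Staphylococcus))) (24 taxa).
The first is nested inside the second, so Panthera shares a more recent common ancestor with Escherichia.

Escherichia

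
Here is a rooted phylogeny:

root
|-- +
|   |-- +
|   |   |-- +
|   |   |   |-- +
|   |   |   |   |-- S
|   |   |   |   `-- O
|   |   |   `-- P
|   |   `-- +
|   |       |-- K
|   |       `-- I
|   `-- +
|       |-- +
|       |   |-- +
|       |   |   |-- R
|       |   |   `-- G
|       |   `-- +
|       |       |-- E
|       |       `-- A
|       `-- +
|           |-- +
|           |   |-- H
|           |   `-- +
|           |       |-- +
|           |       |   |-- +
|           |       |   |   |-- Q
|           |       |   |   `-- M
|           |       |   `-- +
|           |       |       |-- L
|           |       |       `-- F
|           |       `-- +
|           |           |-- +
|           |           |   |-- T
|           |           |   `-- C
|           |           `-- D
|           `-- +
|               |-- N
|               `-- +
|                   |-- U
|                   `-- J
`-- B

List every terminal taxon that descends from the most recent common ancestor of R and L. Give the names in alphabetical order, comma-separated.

A, C, D, E, F, G, H, J, L, M, N, Q, R, T, U

Tracing R: it sits inside (R,G).
Tracing L: it sits inside (L,F).
The smallest clade enclosing both is (((R,G),(E,A)),((H,(((Q,M),(L,F)),((T,C),D))),(N,(U,J)))); the answer is its 15 terminal taxa in alphabetical order.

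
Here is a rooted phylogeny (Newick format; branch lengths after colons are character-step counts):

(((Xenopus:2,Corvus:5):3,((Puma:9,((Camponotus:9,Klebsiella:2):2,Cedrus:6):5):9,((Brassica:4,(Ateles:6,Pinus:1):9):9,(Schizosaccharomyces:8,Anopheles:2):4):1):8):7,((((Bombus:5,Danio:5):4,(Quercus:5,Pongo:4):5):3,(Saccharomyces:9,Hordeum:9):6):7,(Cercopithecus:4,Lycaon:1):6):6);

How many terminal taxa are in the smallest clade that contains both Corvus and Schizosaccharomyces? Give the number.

The MRCA of Corvus and Schizosaccharomyces is the node subtending ((Xenopus,Corvus),((Puma,((Camponotus,Klebsiella),Cedrus)),((Brassica,(Ateles,Pinus)),(Schizosaccharomyces,Anopheles)))).
That clade contains 11 terminal taxa: Anopheles, Ateles, Brassica, Camponotus, Cedrus, Corvus, Klebsiella, Pinus, Puma, Schizosaccharomyces, Xenopus.

11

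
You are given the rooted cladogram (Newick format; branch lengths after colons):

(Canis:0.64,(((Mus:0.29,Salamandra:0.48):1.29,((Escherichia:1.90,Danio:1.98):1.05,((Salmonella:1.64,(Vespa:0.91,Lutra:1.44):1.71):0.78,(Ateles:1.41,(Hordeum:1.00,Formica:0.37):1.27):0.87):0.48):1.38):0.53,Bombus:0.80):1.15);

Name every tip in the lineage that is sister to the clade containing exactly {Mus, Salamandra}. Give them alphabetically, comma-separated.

Ateles, Danio, Escherichia, Formica, Hordeum, Lutra, Salmonella, Vespa

The clade containing exactly {Mus, Salamandra} attaches to the tree at the node subtending ((Mus,Salamandra),((Escherichia,Danio),((Salmonella,(Vespa,Lutra)),(Ateles,(Hordeum,Formica))))).
The other lineage descending from that same node — the sister group — is ((Escherichia,Danio),((Salmonella,(Vespa,Lutra)),(Ateles,(Hordeum,Formica)))); its 8 tips in alphabetical order are the answer.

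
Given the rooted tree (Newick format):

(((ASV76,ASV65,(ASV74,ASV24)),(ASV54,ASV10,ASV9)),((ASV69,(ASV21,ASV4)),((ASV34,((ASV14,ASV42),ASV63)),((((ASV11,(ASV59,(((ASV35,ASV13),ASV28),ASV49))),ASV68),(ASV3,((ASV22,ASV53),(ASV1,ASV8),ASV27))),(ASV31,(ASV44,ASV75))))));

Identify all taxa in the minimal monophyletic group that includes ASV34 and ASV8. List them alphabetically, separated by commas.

ASV1, ASV11, ASV13, ASV14, ASV22, ASV27, ASV28, ASV3, ASV31, ASV34, ASV35, ASV42, ASV44, ASV49, ASV53, ASV59, ASV63, ASV68, ASV75, ASV8

Tracing ASV34: it sits inside (ASV34,((ASV14,ASV42),ASV63)).
Tracing ASV8: it sits inside (ASV1,ASV8).
The smallest clade enclosing both is ((ASV34,((ASV14,ASV42),ASV63)),((((ASV11,(ASV59,(((ASV35,ASV13),ASV28),ASV49))),ASV68),(ASV3,((ASV22,ASV53),(ASV1,ASV8),ASV27))),(ASV31,(ASV44,ASV75)))); the answer is its 20 terminal taxa in alphabetical order.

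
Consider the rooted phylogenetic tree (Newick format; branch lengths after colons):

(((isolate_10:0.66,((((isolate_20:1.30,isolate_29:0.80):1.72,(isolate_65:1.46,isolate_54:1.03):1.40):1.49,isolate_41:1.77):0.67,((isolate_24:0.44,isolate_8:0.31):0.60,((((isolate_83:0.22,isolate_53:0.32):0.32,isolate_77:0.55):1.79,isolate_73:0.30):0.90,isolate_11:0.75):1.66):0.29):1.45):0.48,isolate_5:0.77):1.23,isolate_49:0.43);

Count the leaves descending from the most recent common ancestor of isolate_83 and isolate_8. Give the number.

7

The MRCA of isolate_83 and isolate_8 is the node subtending ((isolate_24,isolate_8),((((isolate_83,isolate_53),isolate_77),isolate_73),isolate_11)).
That clade contains 7 terminal taxa: isolate_11, isolate_24, isolate_53, isolate_73, isolate_77, isolate_8, isolate_83.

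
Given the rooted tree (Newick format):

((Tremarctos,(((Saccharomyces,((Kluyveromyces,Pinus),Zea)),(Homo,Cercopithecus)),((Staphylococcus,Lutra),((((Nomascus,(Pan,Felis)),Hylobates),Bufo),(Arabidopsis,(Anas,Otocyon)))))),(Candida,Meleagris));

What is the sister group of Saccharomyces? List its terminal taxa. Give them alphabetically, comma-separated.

Saccharomyces attaches to the tree at the node subtending (Saccharomyces,((Kluyveromyces,Pinus),Zea)).
The other lineage descending from that same node — the sister group — is ((Kluyveromyces,Pinus),Zea); its 3 tips in alphabetical order are the answer.

Kluyveromyces, Pinus, Zea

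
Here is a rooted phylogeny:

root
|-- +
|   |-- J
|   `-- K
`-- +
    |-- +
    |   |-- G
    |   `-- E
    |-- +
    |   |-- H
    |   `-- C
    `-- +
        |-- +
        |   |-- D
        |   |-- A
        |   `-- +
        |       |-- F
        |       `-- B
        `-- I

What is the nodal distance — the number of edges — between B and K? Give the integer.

The MRCA of B and K is the root of the tree.
From B up to that node: 5 branches. From K up to the same node: 2 branches. Total: 5 + 2 = 7.

7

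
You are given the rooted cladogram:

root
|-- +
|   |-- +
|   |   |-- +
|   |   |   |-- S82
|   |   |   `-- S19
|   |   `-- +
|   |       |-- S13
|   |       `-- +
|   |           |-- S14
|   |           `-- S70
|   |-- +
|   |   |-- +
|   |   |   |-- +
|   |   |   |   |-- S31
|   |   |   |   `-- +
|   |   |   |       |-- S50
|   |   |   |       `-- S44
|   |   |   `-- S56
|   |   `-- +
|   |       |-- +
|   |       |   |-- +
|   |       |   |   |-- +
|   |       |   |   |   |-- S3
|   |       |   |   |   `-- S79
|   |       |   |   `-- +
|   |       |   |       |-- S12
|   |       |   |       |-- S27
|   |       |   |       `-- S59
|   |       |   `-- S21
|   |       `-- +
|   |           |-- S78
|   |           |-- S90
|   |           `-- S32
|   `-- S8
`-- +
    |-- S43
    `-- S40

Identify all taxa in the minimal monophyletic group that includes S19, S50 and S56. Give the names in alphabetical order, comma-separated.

Tracing S19: it sits inside (S82,S19).
Tracing S50: it sits inside (S50,S44).
Tracing S56: it sits inside ((S31,(S50,S44)),S56).
The smallest clade enclosing all 3 is (((S82,S19),(S13,(S14,S70))),(((S31,(S50,S44)),S56),((((S3,S79),(S12,S27,S59)),S21),(S78,S90,S32))),S8); the answer is its 19 terminal taxa in alphabetical order.

S12, S13, S14, S19, S21, S27, S3, S31, S32, S44, S50, S56, S59, S70, S78, S79, S8, S82, S90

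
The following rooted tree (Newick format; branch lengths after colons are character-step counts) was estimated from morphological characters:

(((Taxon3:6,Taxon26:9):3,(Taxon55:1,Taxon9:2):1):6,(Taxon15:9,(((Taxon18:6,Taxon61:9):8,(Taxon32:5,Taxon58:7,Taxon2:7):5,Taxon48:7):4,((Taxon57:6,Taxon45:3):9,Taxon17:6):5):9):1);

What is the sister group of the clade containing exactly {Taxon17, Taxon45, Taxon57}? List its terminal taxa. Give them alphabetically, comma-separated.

Taxon18, Taxon2, Taxon32, Taxon48, Taxon58, Taxon61

The clade containing exactly {Taxon17, Taxon45, Taxon57} attaches to the tree at the node subtending (((Taxon18,Taxon61),(Taxon32,Taxon58,Taxon2),Taxon48),((Taxon57,Taxon45),Taxon17)).
The other lineage descending from that same node — the sister group — is ((Taxon18,Taxon61),(Taxon32,Taxon58,Taxon2),Taxon48); its 6 tips in alphabetical order are the answer.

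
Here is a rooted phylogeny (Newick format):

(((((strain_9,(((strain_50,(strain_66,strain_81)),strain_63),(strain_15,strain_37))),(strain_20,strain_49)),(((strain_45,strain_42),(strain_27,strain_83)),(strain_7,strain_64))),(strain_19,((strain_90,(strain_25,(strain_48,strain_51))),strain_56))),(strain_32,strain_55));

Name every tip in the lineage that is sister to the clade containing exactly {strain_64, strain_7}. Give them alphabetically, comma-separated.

The clade containing exactly {strain_64, strain_7} attaches to the tree at the node subtending (((strain_45,strain_42),(strain_27,strain_83)),(strain_7,strain_64)).
The other lineage descending from that same node — the sister group — is ((strain_45,strain_42),(strain_27,strain_83)); its 4 tips in alphabetical order are the answer.

strain_27, strain_42, strain_45, strain_83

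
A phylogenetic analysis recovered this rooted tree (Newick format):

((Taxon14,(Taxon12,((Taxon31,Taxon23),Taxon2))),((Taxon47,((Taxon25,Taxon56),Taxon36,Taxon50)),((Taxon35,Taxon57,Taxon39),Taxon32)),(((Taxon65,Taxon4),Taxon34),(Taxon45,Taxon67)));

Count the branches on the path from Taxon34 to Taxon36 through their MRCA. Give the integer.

7

The MRCA of Taxon34 and Taxon36 is the root of the tree.
From Taxon34 up to that node: 3 branches. From Taxon36 up to the same node: 4 branches. Total: 3 + 4 = 7.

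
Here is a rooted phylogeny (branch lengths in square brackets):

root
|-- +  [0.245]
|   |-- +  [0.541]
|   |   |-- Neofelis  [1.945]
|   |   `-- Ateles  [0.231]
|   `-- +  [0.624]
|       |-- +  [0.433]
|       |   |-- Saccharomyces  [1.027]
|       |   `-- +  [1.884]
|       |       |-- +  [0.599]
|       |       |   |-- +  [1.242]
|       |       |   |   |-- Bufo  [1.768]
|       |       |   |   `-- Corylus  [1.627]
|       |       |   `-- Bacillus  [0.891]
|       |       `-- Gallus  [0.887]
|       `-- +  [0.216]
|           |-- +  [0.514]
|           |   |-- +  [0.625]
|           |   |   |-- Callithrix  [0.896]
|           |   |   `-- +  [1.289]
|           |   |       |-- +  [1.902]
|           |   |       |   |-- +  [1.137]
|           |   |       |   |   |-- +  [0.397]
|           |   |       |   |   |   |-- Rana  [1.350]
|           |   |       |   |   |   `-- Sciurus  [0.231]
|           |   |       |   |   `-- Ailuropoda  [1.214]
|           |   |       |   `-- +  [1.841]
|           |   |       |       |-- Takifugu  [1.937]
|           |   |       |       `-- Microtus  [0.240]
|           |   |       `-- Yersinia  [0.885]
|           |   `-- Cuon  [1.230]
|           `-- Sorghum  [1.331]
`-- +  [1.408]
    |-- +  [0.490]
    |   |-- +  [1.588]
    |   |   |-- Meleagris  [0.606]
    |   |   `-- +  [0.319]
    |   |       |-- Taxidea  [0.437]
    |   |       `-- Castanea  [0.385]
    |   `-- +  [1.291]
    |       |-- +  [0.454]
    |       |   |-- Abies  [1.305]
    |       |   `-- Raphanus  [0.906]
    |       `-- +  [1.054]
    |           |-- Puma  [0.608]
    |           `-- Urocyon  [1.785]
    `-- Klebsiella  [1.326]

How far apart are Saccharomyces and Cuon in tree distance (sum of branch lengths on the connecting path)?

3.420

The path runs Saccharomyces → … → MRCA → … → Cuon; the MRCA is the node subtending ((Saccharomyces,(((Bufo,Corylus),Bacillus),Gallus)),(((Callithrix,((((Rana,Sciurus),Ailuropoda),(Takifugu,Microtus)),Yersinia)),Cuon),Sorghum)).
Branch lengths along that path: 1.027 + 0.433 + 0.216 + 0.514 + 1.230 = 3.420.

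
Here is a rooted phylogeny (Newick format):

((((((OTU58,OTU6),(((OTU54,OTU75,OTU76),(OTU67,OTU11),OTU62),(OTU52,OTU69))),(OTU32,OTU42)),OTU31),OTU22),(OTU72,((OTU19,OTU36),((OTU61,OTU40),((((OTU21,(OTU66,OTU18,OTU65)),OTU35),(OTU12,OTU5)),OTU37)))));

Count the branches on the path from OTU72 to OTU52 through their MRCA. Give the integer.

The MRCA of OTU72 and OTU52 is the root of the tree.
From OTU72 up to that node: 2 branches. From OTU52 up to the same node: 7 branches. Total: 2 + 7 = 9.

9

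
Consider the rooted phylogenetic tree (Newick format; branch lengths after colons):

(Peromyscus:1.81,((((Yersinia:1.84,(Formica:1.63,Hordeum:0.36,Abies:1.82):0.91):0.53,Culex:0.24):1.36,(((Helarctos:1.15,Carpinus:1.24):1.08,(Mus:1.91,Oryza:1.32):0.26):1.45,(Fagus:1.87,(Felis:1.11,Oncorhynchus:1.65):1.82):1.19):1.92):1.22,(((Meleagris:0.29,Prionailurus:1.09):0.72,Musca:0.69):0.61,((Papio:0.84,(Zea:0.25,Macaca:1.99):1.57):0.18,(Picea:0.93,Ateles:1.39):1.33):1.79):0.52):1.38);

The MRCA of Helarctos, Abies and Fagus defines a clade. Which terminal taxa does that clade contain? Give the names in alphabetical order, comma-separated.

Abies, Carpinus, Culex, Fagus, Felis, Formica, Helarctos, Hordeum, Mus, Oncorhynchus, Oryza, Yersinia

Tracing Helarctos: it sits inside (Helarctos,Carpinus).
Tracing Abies: it sits inside (Formica,Hordeum,Abies).
Tracing Fagus: it sits inside (Fagus,(Felis,Oncorhynchus)).
The smallest clade enclosing all 3 is (((Yersinia,(Formica,Hordeum,Abies)),Culex),(((Helarctos,Carpinus),(Mus,Oryza)),(Fagus,(Felis,Oncorhynchus)))); the answer is its 12 terminal taxa in alphabetical order.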